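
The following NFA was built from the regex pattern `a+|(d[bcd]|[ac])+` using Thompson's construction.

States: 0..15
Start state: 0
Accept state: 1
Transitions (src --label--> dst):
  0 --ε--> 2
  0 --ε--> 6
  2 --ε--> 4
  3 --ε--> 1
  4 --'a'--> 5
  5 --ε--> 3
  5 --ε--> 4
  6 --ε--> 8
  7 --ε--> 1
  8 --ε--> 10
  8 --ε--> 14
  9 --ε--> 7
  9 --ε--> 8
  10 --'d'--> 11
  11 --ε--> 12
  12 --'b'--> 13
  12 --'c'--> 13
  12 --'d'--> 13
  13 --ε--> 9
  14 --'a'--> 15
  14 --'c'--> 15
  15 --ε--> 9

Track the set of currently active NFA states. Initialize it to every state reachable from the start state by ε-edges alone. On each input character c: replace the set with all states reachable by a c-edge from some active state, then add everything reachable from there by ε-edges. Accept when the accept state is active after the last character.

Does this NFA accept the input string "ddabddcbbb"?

S₀ = ε-closure({0}) = {0,2,4,6,8,10,14}
'd' @ 1: {11,12}
'd' @ 2: {1,7,8,9,10,13,14}  (accept∈set)
'a' @ 3: {1,7,8,9,10,14,15}  (accept∈set)
'b' @ 4: {}  — no active states
rest 'ddcbbb' ignored (set empty)
after full input: {}  (accept=1 not in)

Answer: REJECT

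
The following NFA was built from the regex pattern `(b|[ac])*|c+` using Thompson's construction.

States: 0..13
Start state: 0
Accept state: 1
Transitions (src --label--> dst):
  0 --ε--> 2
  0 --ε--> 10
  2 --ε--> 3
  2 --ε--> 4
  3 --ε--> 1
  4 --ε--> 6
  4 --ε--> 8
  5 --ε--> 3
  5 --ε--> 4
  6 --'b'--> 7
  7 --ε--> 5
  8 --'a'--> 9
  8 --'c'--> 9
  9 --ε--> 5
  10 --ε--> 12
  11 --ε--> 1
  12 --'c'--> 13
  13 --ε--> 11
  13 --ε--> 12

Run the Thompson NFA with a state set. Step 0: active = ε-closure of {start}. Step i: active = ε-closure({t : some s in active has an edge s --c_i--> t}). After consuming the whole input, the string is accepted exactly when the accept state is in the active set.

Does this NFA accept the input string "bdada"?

Answer: REJECT

Steps:
S₀ = ε-closure({0}) = {0,1,2,3,4,6,8,10,12}
'b' @ 1: {1,3,4,5,6,7,8}  [accepting]
'd' @ 2: {}  — no active states
rest 'ada' ignored (set empty)
end set {} — state 1 not in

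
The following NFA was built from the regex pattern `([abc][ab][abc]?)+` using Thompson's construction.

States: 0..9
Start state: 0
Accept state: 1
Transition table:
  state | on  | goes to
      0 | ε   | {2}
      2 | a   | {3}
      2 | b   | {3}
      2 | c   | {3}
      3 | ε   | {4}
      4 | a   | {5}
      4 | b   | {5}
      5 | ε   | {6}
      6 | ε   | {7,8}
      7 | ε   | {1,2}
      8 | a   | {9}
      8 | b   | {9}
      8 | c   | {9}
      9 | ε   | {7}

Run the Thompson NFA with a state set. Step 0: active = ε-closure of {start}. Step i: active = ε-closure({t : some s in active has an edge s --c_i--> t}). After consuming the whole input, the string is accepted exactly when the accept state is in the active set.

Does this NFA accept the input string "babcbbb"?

S₀ = ε-closure({0}) = {0,2}
'b' @ 1: {3,4}
'a' @ 2: {1,2,5,6,7,8}  (accept∈set)
'b' @ 3: {1,2,3,4,7,9}  (accept∈set)
'c' @ 4: {3,4}
'b' @ 5: {1,2,5,6,7,8}  (accept∈set)
'b' @ 6: {1,2,3,4,7,9}  (accept∈set)
'b' @ 7: {1,2,3,4,5,6,7,8}  (accept∈set)
after full input: {1,2,3,4,5,6,7,8}  (accept=1 in)

Answer: ACCEPT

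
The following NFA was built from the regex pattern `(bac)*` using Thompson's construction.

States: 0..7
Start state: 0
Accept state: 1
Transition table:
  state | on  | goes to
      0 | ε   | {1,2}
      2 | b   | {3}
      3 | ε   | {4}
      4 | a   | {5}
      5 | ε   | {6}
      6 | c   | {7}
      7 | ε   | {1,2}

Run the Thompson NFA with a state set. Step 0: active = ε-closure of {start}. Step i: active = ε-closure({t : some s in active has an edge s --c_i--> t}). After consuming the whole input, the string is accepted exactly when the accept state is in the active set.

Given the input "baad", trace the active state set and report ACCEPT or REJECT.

start: ε-closure({0}) = {0,1,2}
'b' @ 1: {3,4}
'a' @ 2: {5,6}
'a' @ 3: {}  — state set empty
rest 'd' ignored (set empty)
final: {}; accept 1 not in set

Answer: REJECT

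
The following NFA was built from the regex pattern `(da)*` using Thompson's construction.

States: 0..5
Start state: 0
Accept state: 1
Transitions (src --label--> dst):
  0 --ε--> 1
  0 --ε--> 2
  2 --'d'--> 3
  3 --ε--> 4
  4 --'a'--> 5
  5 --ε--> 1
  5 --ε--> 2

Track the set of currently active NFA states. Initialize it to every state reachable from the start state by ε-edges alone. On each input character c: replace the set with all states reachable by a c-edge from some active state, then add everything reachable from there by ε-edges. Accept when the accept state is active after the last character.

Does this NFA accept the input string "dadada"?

S₀ = ε-closure({0}) = {0,1,2}
'd' @ 1: {3,4}
'a' @ 2: {1,2,5}  (accept∈set)
'd' @ 3: {3,4}
'a' @ 4: {1,2,5}  (accept∈set)
'd' @ 5: {3,4}
'a' @ 6: {1,2,5}  (accept∈set)
end set {1,2,5} — state 1 in

Answer: ACCEPT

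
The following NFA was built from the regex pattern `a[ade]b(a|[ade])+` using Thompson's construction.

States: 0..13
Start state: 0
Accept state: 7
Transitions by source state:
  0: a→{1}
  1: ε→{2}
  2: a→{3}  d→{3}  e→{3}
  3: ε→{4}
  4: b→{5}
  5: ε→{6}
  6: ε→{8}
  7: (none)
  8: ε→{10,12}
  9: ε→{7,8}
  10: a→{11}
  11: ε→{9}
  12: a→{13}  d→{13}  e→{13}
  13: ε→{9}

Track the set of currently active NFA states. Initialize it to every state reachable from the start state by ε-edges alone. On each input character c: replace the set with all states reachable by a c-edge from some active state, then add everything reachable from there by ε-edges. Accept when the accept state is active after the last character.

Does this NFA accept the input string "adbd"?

initial (ε-close {0}): {0}
'a' @ 1: {1,2}
'd' @ 2: {3,4}
'b' @ 3: {5,6,8,10,12}
'd' @ 4: {7,8,9,10,12,13}  (accept∈set)
final: {7,8,9,10,12,13}; accept 7 in set

Answer: ACCEPT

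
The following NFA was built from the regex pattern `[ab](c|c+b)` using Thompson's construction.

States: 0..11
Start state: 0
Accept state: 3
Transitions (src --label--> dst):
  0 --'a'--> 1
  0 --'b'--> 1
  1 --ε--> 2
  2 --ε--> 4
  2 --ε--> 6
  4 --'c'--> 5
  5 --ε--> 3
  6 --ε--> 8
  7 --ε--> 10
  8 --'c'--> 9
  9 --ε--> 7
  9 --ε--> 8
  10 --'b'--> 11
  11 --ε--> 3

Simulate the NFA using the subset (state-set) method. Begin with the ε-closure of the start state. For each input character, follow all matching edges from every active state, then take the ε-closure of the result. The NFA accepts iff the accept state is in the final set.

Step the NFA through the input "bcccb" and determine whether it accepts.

Answer: ACCEPT

Derivation:
initial (ε-close {0}): {0}
'b' @ 1: {1,2,4,6,8}
'c' @ 2: {3,5,7,8,9,10}  (accept∈set)
'c' @ 3: {7,8,9,10}
'c' @ 4: {7,8,9,10}
'b' @ 5: {3,11}  (accept∈set)
end set {3,11} — state 3 in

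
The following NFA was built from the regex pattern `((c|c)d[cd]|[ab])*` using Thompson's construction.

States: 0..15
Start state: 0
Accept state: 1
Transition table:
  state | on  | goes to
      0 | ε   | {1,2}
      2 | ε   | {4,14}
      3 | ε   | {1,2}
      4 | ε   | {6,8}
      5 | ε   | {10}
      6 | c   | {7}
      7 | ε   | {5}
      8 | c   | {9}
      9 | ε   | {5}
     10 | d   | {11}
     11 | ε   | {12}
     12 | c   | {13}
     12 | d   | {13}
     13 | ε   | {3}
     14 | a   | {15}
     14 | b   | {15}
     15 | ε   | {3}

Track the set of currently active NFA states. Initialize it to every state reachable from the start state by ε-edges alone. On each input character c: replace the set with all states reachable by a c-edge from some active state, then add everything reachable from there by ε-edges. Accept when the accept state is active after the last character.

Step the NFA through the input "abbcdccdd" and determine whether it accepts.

Answer: ACCEPT

Steps:
start: ε-closure({0}) = {0,1,2,4,6,8,14}
'a' @ 1: {1,2,3,4,6,8,14,15}  [accepting]
'b' @ 2: {1,2,3,4,6,8,14,15}  [accepting]
'b' @ 3: {1,2,3,4,6,8,14,15}  [accepting]
'c' @ 4: {5,7,9,10}
'd' @ 5: {11,12}
'c' @ 6: {1,2,3,4,6,8,13,14}  [accepting]
'c' @ 7: {5,7,9,10}
'd' @ 8: {11,12}
'd' @ 9: {1,2,3,4,6,8,13,14}  [accepting]
final: {1,2,3,4,6,8,13,14}; accept 1 in set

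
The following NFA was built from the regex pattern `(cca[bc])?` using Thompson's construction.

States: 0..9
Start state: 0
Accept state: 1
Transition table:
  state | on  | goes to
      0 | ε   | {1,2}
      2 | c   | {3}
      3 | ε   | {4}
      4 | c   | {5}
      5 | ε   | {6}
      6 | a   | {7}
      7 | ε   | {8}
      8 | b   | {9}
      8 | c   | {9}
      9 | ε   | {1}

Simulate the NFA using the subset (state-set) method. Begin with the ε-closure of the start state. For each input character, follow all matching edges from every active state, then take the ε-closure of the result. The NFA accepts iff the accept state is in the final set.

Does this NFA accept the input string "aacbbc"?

Answer: REJECT

Derivation:
initial (ε-close {0}): {0,1,2}
'a' @ 1: {}  — dead — no transitions
rest 'acbbc' ignored (set empty)
end set {} — state 1 not in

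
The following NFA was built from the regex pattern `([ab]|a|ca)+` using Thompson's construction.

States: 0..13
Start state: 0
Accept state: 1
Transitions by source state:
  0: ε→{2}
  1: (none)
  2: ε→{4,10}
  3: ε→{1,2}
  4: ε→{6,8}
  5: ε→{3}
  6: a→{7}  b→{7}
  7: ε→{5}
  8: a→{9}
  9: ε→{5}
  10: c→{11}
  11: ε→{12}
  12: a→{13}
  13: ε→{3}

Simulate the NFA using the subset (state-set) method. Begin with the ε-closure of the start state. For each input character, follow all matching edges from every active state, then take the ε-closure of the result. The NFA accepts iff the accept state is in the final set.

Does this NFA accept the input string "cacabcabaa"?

initial (ε-close {0}): {0,2,4,6,8,10}
'c' @ 1: {11,12}
'a' @ 2: {1,2,3,4,6,8,10,13}  [accepting]
'c' @ 3: {11,12}
'a' @ 4: {1,2,3,4,6,8,10,13}  [accepting]
'b' @ 5: {1,2,3,4,5,6,7,8,10}  [accepting]
'c' @ 6: {11,12}
'a' @ 7: {1,2,3,4,6,8,10,13}  [accepting]
'b' @ 8: {1,2,3,4,5,6,7,8,10}  [accepting]
'a' @ 9: {1,2,3,4,5,6,7,8,9,10}  [accepting]
'a' @ 10: {1,2,3,4,5,6,7,8,9,10}  [accepting]
final: {1,2,3,4,5,6,7,8,9,10}; accept 1 in set

Answer: ACCEPT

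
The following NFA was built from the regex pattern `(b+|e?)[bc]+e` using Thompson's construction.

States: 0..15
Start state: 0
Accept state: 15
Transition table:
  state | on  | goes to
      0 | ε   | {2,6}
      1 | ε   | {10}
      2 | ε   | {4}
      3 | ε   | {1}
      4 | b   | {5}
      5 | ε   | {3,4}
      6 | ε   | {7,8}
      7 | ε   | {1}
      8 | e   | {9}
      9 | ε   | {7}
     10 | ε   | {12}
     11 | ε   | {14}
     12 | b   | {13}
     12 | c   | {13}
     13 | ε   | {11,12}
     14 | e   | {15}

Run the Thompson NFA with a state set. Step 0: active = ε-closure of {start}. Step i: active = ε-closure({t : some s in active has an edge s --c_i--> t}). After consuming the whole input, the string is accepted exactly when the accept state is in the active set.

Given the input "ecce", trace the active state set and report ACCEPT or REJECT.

Answer: ACCEPT

Steps:
S₀ = ε-closure({0}) = {0,1,2,4,6,7,8,10,12}
'e' @ 1: {1,7,9,10,12}
'c' @ 2: {11,12,13,14}
'c' @ 3: {11,12,13,14}
'e' @ 4: {15}  [accepting]
end set {15} — state 15 in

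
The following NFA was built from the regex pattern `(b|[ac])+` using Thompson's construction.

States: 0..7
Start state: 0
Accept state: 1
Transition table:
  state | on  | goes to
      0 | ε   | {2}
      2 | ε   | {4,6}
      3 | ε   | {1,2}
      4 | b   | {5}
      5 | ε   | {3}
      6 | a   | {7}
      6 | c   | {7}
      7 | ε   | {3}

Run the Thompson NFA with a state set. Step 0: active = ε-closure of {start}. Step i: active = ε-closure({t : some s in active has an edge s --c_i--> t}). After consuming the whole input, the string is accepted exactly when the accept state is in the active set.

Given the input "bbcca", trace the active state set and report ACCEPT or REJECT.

Answer: ACCEPT

Steps:
start: ε-closure({0}) = {0,2,4,6}
'b' @ 1: {1,2,3,4,5,6}  ✓accept
'b' @ 2: {1,2,3,4,5,6}  ✓accept
'c' @ 3: {1,2,3,4,6,7}  ✓accept
'c' @ 4: {1,2,3,4,6,7}  ✓accept
'a' @ 5: {1,2,3,4,6,7}  ✓accept
final: {1,2,3,4,6,7}; accept 1 in set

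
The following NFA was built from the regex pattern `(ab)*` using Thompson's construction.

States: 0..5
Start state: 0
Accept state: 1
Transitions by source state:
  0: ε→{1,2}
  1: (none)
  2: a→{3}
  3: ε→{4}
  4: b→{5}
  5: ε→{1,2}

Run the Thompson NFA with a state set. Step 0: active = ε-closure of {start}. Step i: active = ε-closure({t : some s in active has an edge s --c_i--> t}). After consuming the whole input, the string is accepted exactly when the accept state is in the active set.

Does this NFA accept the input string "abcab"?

Answer: REJECT

Steps:
S₀ = ε-closure({0}) = {0,1,2}
'a' @ 1: {3,4}
'b' @ 2: {1,2,5}  (accept∈set)
'c' @ 3: {}  — state set empty
rest 'ab' ignored (set empty)
end set {} — state 1 not in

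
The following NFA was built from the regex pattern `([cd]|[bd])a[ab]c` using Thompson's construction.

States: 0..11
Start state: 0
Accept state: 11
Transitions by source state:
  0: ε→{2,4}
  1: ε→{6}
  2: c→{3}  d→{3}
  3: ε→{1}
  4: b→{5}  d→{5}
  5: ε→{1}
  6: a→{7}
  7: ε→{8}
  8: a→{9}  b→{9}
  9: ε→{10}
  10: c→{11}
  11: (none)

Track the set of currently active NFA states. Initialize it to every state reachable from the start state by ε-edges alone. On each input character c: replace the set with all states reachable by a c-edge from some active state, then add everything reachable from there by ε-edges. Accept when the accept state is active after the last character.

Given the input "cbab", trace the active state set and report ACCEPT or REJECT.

start: ε-closure({0}) = {0,2,4}
'c' @ 1: {1,3,6}
'b' @ 2: {}  — dead — no transitions
rest 'ab' ignored (set empty)
after full input: {}  (accept=11 not in)

Answer: REJECT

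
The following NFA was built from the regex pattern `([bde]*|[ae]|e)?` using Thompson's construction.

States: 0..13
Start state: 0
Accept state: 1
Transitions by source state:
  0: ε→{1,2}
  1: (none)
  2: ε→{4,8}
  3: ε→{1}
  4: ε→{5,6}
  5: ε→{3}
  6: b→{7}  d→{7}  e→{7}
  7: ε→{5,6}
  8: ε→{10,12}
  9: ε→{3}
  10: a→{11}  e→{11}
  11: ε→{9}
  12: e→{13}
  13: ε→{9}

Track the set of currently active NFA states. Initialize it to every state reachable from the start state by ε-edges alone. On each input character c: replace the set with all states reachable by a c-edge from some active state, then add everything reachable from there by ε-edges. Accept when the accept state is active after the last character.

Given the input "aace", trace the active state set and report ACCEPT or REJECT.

S₀ = ε-closure({0}) = {0,1,2,3,4,5,6,8,10,12}
'a' @ 1: {1,3,9,11}  ✓accept
'a' @ 2: {}  — dead — no transitions
rest 'ce' ignored (set empty)
end set {} — state 1 not in

Answer: REJECT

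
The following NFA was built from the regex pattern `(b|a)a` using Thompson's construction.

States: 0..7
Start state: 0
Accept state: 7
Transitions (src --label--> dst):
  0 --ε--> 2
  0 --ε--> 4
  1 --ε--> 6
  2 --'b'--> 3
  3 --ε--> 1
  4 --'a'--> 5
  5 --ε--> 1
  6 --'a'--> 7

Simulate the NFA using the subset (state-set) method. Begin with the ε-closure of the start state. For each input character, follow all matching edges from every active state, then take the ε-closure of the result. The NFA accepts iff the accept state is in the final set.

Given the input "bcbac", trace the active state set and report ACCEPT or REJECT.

S₀ = ε-closure({0}) = {0,2,4}
'b' @ 1: {1,3,6}
'c' @ 2: {}  — state set empty
rest 'bac' ignored (set empty)
end set {} — state 7 not in

Answer: REJECT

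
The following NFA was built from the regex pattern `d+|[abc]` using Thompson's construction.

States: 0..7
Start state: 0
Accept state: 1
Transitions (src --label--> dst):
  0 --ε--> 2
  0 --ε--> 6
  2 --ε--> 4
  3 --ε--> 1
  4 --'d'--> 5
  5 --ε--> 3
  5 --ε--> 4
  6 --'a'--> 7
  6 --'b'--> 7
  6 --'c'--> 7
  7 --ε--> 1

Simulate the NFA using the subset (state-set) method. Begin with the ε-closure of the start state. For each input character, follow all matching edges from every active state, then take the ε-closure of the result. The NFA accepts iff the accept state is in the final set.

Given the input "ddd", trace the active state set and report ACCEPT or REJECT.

Answer: ACCEPT

Derivation:
initial (ε-close {0}): {0,2,4,6}
'd' @ 1: {1,3,4,5}  (accept∈set)
'd' @ 2: {1,3,4,5}  (accept∈set)
'd' @ 3: {1,3,4,5}  (accept∈set)
final: {1,3,4,5}; accept 1 in set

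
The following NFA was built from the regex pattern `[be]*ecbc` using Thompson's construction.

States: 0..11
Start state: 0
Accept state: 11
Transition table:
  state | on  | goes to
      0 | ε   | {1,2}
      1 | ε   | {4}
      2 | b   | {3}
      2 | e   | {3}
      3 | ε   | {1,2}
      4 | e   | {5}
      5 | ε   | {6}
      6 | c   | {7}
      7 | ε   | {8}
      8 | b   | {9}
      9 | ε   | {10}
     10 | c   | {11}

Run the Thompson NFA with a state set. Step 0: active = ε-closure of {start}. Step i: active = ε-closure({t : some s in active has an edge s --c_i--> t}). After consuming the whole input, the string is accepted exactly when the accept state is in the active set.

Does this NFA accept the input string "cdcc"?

Answer: REJECT

Derivation:
initial (ε-close {0}): {0,1,2,4}
'c' @ 1: {}  — state set empty
rest 'dcc' ignored (set empty)
end set {} — state 11 not in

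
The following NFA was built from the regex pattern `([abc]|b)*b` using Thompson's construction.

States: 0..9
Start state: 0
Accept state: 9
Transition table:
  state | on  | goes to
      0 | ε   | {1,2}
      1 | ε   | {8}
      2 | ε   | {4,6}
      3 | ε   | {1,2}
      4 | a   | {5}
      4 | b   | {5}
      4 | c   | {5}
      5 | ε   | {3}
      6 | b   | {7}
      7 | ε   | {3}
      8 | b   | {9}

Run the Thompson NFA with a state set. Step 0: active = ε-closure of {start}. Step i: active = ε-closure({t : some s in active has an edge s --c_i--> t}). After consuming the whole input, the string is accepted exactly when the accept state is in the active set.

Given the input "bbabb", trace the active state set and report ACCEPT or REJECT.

Answer: ACCEPT

Derivation:
initial (ε-close {0}): {0,1,2,4,6,8}
'b' @ 1: {1,2,3,4,5,6,7,8,9}  (accept∈set)
'b' @ 2: {1,2,3,4,5,6,7,8,9}  (accept∈set)
'a' @ 3: {1,2,3,4,5,6,8}
'b' @ 4: {1,2,3,4,5,6,7,8,9}  (accept∈set)
'b' @ 5: {1,2,3,4,5,6,7,8,9}  (accept∈set)
end set {1,2,3,4,5,6,7,8,9} — state 9 in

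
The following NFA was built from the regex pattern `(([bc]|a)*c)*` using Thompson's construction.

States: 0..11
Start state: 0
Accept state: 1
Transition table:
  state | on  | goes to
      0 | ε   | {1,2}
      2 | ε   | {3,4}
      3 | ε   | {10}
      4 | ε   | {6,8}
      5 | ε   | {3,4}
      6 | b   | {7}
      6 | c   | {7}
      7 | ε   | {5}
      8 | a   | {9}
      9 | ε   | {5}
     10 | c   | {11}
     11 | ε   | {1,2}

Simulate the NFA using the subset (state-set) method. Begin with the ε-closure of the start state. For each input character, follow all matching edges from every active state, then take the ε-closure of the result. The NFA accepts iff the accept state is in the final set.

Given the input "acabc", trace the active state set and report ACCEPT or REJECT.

Answer: ACCEPT

Trace:
start: ε-closure({0}) = {0,1,2,3,4,6,8,10}
'a' @ 1: {3,4,5,6,8,9,10}
'c' @ 2: {1,2,3,4,5,6,7,8,10,11}  (accept∈set)
'a' @ 3: {3,4,5,6,8,9,10}
'b' @ 4: {3,4,5,6,7,8,10}
'c' @ 5: {1,2,3,4,5,6,7,8,10,11}  (accept∈set)
after full input: {1,2,3,4,5,6,7,8,10,11}  (accept=1 in)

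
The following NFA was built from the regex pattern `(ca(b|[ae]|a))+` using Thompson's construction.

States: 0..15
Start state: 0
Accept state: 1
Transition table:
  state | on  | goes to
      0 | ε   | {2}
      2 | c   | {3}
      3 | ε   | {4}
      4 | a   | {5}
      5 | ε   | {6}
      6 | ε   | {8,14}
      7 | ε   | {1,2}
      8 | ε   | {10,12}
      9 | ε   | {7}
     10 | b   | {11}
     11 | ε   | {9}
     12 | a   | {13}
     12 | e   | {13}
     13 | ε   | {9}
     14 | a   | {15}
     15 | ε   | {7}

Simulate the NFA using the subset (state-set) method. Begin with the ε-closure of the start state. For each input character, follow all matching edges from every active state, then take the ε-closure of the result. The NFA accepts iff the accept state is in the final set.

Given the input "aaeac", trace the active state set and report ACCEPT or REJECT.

S₀ = ε-closure({0}) = {0,2}
'a' @ 1: {}  — state set empty
rest 'aeac' ignored (set empty)
after full input: {}  (accept=1 not in)

Answer: REJECT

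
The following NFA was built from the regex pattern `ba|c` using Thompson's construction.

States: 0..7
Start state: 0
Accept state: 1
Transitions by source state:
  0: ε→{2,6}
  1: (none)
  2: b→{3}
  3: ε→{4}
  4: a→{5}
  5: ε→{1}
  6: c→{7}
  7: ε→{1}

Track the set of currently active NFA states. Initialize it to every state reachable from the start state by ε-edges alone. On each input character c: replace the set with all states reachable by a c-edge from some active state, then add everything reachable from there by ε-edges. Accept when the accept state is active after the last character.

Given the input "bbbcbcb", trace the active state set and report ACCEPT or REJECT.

S₀ = ε-closure({0}) = {0,2,6}
'b' @ 1: {3,4}
'b' @ 2: {}  — dead — no transitions
rest 'bcbcb' ignored (set empty)
after full input: {}  (accept=1 not in)

Answer: REJECT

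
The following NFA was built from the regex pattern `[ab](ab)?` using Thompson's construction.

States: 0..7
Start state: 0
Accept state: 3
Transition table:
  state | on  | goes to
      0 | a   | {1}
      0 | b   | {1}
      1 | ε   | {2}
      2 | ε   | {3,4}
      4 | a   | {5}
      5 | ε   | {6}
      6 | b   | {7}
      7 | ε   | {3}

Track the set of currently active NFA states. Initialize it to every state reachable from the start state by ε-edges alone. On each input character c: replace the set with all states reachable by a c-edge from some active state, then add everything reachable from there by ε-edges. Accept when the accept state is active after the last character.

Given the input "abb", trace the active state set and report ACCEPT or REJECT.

Answer: REJECT

Trace:
S₀ = ε-closure({0}) = {0}
'a' @ 1: {1,2,3,4}  ✓accept
'b' @ 2: {}  — dead — no transitions
rest 'b' ignored (set empty)
end set {} — state 3 not in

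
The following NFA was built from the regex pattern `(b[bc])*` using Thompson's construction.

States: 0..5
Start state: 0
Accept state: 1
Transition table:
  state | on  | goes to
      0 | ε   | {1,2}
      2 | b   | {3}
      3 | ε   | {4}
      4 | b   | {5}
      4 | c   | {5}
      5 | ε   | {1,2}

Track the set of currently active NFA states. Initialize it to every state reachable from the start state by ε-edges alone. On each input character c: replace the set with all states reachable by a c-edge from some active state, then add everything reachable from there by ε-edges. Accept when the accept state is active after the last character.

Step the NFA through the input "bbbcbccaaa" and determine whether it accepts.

Answer: REJECT

Steps:
initial (ε-close {0}): {0,1,2}
'b' @ 1: {3,4}
'b' @ 2: {1,2,5}  (accept∈set)
'b' @ 3: {3,4}
'c' @ 4: {1,2,5}  (accept∈set)
'b' @ 5: {3,4}
'c' @ 6: {1,2,5}  (accept∈set)
'c' @ 7: {}  — state set empty
rest 'aaa' ignored (set empty)
end set {} — state 1 not in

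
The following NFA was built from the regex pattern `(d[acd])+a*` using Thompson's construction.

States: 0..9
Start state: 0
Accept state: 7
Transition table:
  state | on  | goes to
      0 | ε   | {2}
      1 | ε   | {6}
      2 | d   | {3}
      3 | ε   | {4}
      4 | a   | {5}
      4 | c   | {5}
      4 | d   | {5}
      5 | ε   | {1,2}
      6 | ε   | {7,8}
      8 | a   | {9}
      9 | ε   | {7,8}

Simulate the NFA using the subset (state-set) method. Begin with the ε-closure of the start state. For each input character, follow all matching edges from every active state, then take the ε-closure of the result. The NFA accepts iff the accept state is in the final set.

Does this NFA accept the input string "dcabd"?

start: ε-closure({0}) = {0,2}
'd' @ 1: {3,4}
'c' @ 2: {1,2,5,6,7,8}  [accepting]
'a' @ 3: {7,8,9}  [accepting]
'b' @ 4: {}  — state set empty
rest 'd' ignored (set empty)
end set {} — state 7 not in

Answer: REJECT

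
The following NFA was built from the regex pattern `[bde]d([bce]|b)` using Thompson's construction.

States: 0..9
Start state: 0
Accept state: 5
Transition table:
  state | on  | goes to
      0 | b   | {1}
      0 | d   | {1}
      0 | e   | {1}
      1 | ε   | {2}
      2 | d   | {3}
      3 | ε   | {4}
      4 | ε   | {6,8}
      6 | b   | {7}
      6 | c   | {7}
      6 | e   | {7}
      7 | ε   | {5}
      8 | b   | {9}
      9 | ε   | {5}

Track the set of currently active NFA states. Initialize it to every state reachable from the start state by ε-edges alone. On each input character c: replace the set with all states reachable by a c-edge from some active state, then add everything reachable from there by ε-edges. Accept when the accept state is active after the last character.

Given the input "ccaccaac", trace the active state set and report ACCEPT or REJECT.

S₀ = ε-closure({0}) = {0}
'c' @ 1: {}  — state set empty
rest 'caccaac' ignored (set empty)
end set {} — state 5 not in

Answer: REJECT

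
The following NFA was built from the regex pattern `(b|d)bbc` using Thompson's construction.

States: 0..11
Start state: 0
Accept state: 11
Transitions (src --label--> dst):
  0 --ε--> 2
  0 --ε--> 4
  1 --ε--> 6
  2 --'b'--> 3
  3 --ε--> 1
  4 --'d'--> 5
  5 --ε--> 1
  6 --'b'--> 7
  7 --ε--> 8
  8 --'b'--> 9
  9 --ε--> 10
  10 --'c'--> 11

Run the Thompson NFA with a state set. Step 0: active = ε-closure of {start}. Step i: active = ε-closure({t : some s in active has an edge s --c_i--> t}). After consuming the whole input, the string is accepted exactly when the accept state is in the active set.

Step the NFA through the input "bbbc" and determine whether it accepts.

Answer: ACCEPT

Steps:
start: ε-closure({0}) = {0,2,4}
'b' @ 1: {1,3,6}
'b' @ 2: {7,8}
'b' @ 3: {9,10}
'c' @ 4: {11}  (accept∈set)
end set {11} — state 11 in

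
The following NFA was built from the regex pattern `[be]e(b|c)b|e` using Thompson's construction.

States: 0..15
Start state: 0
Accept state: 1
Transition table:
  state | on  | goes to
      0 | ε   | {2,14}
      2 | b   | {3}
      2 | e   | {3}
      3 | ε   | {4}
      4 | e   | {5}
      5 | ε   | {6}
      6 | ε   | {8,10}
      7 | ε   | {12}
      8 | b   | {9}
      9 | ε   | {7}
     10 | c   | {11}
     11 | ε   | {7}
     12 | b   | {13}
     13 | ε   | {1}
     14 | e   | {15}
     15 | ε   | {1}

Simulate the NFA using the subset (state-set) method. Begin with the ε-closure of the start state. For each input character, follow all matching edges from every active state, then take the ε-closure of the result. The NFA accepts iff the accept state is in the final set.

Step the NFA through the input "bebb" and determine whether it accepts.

initial (ε-close {0}): {0,2,14}
'b' @ 1: {3,4}
'e' @ 2: {5,6,8,10}
'b' @ 3: {7,9,12}
'b' @ 4: {1,13}  [accepting]
end set {1,13} — state 1 in

Answer: ACCEPT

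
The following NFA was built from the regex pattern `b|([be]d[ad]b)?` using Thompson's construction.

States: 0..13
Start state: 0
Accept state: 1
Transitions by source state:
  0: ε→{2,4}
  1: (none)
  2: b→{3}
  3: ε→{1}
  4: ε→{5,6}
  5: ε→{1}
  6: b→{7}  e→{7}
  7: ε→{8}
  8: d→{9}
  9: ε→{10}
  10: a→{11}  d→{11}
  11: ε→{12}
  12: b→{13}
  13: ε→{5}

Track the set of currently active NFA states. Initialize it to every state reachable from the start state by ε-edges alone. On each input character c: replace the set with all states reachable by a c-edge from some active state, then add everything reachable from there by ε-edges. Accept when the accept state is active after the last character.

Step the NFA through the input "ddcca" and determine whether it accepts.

Answer: REJECT

Trace:
start: ε-closure({0}) = {0,1,2,4,5,6}
'd' @ 1: {}  — no active states
rest 'dcca' ignored (set empty)
final: {}; accept 1 not in set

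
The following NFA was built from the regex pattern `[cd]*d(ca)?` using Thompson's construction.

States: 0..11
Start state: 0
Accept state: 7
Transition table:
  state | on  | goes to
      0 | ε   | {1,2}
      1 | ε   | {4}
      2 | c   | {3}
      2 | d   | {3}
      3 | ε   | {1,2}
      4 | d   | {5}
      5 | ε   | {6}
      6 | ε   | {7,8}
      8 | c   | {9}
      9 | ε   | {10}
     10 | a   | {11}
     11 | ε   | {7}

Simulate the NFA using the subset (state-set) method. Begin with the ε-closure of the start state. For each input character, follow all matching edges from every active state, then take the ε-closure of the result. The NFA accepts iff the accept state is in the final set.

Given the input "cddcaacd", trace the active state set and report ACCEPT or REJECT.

Answer: REJECT

Trace:
start: ε-closure({0}) = {0,1,2,4}
'c' @ 1: {1,2,3,4}
'd' @ 2: {1,2,3,4,5,6,7,8}  [accepting]
'd' @ 3: {1,2,3,4,5,6,7,8}  [accepting]
'c' @ 4: {1,2,3,4,9,10}
'a' @ 5: {7,11}  [accepting]
'a' @ 6: {}  — no active states
rest 'cd' ignored (set empty)
end set {} — state 7 not in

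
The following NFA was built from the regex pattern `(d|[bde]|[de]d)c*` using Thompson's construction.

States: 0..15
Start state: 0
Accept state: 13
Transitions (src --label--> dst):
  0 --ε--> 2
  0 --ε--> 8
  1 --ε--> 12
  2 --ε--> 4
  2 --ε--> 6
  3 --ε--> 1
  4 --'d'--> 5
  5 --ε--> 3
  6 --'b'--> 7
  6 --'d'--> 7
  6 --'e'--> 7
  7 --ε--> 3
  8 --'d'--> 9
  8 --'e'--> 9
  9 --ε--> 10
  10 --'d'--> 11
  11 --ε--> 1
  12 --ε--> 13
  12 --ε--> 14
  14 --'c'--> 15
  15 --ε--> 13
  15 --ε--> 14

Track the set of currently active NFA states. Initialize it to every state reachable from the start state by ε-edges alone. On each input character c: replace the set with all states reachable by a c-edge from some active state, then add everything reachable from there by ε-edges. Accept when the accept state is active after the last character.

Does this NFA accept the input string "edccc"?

Answer: ACCEPT

Derivation:
S₀ = ε-closure({0}) = {0,2,4,6,8}
'e' @ 1: {1,3,7,9,10,12,13,14}  [accepting]
'd' @ 2: {1,11,12,13,14}  [accepting]
'c' @ 3: {13,14,15}  [accepting]
'c' @ 4: {13,14,15}  [accepting]
'c' @ 5: {13,14,15}  [accepting]
final: {13,14,15}; accept 13 in set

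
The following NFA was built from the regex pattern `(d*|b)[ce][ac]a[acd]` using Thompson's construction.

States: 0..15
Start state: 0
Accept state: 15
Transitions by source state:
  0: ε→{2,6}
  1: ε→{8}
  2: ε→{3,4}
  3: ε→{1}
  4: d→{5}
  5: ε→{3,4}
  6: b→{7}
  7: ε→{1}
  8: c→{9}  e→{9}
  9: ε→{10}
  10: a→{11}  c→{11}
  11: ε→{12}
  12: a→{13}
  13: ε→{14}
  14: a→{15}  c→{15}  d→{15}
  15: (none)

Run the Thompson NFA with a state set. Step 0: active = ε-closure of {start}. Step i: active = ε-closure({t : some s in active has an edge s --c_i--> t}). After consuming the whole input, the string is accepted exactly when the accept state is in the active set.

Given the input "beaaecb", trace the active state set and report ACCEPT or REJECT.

Answer: REJECT

Derivation:
initial (ε-close {0}): {0,1,2,3,4,6,8}
'b' @ 1: {1,7,8}
'e' @ 2: {9,10}
'a' @ 3: {11,12}
'a' @ 4: {13,14}
'e' @ 5: {}  — no active states
rest 'cb' ignored (set empty)
after full input: {}  (accept=15 not in)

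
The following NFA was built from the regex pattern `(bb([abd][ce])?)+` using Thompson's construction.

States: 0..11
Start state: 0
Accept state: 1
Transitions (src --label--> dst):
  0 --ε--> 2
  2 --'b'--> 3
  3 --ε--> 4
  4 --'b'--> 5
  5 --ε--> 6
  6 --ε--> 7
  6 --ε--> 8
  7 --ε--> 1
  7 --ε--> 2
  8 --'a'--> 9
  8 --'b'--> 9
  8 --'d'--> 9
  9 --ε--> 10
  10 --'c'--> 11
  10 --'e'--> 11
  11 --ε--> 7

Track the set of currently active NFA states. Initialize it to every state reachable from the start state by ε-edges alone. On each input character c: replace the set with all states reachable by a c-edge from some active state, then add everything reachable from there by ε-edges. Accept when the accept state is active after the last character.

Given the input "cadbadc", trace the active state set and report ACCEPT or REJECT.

Answer: REJECT

Derivation:
initial (ε-close {0}): {0,2}
'c' @ 1: {}  — no active states
rest 'adbadc' ignored (set empty)
end set {} — state 1 not in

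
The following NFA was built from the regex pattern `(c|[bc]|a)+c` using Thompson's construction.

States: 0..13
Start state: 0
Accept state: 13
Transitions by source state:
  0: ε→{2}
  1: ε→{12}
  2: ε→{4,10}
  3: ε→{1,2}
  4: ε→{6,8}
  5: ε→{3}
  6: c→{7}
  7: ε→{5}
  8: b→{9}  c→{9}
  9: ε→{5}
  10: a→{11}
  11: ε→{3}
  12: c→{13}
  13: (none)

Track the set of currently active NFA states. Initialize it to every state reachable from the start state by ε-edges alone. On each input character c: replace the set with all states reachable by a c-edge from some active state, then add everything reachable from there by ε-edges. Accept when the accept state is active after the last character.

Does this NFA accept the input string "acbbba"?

Answer: REJECT

Trace:
S₀ = ε-closure({0}) = {0,2,4,6,8,10}
'a' @ 1: {1,2,3,4,6,8,10,11,12}
'c' @ 2: {1,2,3,4,5,6,7,8,9,10,12,13}  (accept∈set)
'b' @ 3: {1,2,3,4,5,6,8,9,10,12}
'b' @ 4: {1,2,3,4,5,6,8,9,10,12}
'b' @ 5: {1,2,3,4,5,6,8,9,10,12}
'a' @ 6: {1,2,3,4,6,8,10,11,12}
after full input: {1,2,3,4,6,8,10,11,12}  (accept=13 not in)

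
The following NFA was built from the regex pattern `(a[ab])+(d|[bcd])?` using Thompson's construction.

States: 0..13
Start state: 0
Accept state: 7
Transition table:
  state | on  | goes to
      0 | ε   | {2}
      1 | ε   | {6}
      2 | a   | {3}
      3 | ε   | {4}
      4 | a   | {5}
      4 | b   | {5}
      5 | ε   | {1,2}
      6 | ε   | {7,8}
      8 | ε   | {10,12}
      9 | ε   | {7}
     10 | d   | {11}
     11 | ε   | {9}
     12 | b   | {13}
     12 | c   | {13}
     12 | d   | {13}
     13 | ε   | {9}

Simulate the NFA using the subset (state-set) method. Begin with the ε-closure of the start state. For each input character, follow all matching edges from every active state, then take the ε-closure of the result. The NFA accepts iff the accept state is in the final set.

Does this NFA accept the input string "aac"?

Answer: ACCEPT

Steps:
start: ε-closure({0}) = {0,2}
'a' @ 1: {3,4}
'a' @ 2: {1,2,5,6,7,8,10,12}  ✓accept
'c' @ 3: {7,9,13}  ✓accept
after full input: {7,9,13}  (accept=7 in)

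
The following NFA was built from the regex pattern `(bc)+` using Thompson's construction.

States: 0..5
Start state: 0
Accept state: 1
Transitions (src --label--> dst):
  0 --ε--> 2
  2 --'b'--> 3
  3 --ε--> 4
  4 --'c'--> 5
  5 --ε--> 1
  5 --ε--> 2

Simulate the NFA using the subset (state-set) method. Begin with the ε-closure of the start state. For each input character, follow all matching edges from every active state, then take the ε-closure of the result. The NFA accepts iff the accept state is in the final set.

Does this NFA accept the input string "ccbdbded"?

Answer: REJECT

Steps:
initial (ε-close {0}): {0,2}
'c' @ 1: {}  — state set empty
rest 'cbdbded' ignored (set empty)
after full input: {}  (accept=1 not in)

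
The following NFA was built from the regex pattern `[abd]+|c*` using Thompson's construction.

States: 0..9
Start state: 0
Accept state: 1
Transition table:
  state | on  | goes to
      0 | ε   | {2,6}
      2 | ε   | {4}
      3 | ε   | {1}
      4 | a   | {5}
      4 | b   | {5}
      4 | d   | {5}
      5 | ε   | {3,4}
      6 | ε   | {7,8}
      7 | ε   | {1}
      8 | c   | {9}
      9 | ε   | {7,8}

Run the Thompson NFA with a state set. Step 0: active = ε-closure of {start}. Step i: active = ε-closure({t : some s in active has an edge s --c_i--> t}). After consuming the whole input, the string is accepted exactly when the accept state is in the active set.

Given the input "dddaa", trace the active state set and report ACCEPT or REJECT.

S₀ = ε-closure({0}) = {0,1,2,4,6,7,8}
'd' @ 1: {1,3,4,5}  ✓accept
'd' @ 2: {1,3,4,5}  ✓accept
'd' @ 3: {1,3,4,5}  ✓accept
'a' @ 4: {1,3,4,5}  ✓accept
'a' @ 5: {1,3,4,5}  ✓accept
after full input: {1,3,4,5}  (accept=1 in)

Answer: ACCEPT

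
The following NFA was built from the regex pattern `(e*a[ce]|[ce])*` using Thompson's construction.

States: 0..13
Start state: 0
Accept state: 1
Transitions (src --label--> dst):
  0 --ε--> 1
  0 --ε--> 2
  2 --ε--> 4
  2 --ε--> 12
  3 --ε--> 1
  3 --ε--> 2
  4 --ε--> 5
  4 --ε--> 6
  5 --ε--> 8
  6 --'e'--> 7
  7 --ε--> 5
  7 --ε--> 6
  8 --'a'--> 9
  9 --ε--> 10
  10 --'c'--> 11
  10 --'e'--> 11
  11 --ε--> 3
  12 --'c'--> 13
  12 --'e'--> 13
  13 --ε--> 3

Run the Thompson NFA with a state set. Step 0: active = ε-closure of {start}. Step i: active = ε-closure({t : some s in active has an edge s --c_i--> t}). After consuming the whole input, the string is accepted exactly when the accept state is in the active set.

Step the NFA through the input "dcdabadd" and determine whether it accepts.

Answer: REJECT

Trace:
start: ε-closure({0}) = {0,1,2,4,5,6,8,12}
'd' @ 1: {}  — dead — no transitions
rest 'cdabadd' ignored (set empty)
end set {} — state 1 not in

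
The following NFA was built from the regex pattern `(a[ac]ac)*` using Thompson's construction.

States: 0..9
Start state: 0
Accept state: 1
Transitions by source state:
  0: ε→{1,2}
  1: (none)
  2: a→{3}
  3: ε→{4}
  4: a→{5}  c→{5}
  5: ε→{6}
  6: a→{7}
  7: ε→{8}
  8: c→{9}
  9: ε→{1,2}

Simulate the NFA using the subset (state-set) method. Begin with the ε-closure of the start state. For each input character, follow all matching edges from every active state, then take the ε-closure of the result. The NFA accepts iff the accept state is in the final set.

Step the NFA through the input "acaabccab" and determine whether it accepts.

start: ε-closure({0}) = {0,1,2}
'a' @ 1: {3,4}
'c' @ 2: {5,6}
'a' @ 3: {7,8}
'a' @ 4: {}  — state set empty
rest 'bccab' ignored (set empty)
after full input: {}  (accept=1 not in)

Answer: REJECT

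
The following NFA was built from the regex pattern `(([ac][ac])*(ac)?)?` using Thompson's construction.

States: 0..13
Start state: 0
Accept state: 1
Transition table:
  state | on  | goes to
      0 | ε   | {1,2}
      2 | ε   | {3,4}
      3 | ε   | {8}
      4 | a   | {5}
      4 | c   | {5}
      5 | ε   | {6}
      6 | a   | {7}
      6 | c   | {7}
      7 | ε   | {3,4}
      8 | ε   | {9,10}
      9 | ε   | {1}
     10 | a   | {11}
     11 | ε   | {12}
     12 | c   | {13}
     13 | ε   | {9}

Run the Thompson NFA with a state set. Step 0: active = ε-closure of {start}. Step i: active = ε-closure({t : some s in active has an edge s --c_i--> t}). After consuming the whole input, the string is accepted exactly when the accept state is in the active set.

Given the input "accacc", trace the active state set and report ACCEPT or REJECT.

initial (ε-close {0}): {0,1,2,3,4,8,9,10}
'a' @ 1: {5,6,11,12}
'c' @ 2: {1,3,4,7,8,9,10,13}  (accept∈set)
'c' @ 3: {5,6}
'a' @ 4: {1,3,4,7,8,9,10}  (accept∈set)
'c' @ 5: {5,6}
'c' @ 6: {1,3,4,7,8,9,10}  (accept∈set)
final: {1,3,4,7,8,9,10}; accept 1 in set

Answer: ACCEPT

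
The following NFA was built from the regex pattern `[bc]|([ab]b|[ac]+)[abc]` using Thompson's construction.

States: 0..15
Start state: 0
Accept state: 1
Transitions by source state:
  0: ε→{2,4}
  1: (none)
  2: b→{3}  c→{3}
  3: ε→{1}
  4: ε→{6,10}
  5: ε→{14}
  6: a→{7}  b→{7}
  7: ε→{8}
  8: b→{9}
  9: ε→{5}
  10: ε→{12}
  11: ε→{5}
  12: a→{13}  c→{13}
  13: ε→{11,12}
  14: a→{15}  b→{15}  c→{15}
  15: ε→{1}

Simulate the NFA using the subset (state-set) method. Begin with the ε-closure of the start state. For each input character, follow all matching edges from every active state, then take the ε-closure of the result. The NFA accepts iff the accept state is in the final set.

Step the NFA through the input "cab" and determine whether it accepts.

start: ε-closure({0}) = {0,2,4,6,10,12}
'c' @ 1: {1,3,5,11,12,13,14}  ✓accept
'a' @ 2: {1,5,11,12,13,14,15}  ✓accept
'b' @ 3: {1,15}  ✓accept
final: {1,15}; accept 1 in set

Answer: ACCEPT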